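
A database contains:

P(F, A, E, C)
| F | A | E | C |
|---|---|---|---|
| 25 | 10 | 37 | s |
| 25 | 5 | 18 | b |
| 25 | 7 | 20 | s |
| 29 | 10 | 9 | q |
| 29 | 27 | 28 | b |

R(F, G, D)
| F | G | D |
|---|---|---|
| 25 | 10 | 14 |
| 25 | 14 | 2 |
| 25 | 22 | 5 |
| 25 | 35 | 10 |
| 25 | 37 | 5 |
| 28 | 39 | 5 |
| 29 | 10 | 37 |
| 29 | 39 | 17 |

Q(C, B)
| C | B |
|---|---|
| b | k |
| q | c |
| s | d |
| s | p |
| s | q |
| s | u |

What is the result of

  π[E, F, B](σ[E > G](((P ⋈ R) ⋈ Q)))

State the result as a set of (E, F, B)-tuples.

P ⋈ R (natural join on F): {(25, 10, 37, s, 10, 14), (25, 10, 37, s, 14, 2), (25, 10, 37, s, 22, 5), (25, 10, 37, s, 35, 10), (25, 10, 37, s, 37, 5), (25, 5, 18, b, 10, 14), (25, 5, 18, b, 14, 2), (25, 5, 18, b, 22, 5), (25, 5, 18, b, 35, 10), (25, 5, 18, b, 37, 5), (25, 7, 20, s, 10, 14), (25, 7, 20, s, 14, 2), (25, 7, 20, s, 22, 5), (25, 7, 20, s, 35, 10), (25, 7, 20, s, 37, 5), (29, 10, 9, q, 10, 37), (29, 10, 9, q, 39, 17), (29, 27, 28, b, 10, 37), (29, 27, 28, b, 39, 17)}
(P ⋈ R) ⋈ Q (natural join on C): {(25, 10, 37, s, 10, 14, d), (25, 10, 37, s, 10, 14, p), (25, 10, 37, s, 10, 14, q), (25, 10, 37, s, 10, 14, u), (25, 10, 37, s, 14, 2, d), (25, 10, 37, s, 14, 2, p), (25, 10, 37, s, 14, 2, q), (25, 10, 37, s, 14, 2, u), (25, 10, 37, s, 22, 5, d), (25, 10, 37, s, 22, 5, p), (25, 10, 37, s, 22, 5, q), (25, 10, 37, s, 22, 5, u), (25, 10, 37, s, 35, 10, d), (25, 10, 37, s, 35, 10, p), (25, 10, 37, s, 35, 10, q), (25, 10, 37, s, 35, 10, u), (25, 10, 37, s, 37, 5, d), (25, 10, 37, s, 37, 5, p), (25, 10, 37, s, 37, 5, q), (25, 10, 37, s, 37, 5, u), (25, 5, 18, b, 10, 14, k), (25, 5, 18, b, 14, 2, k), (25, 5, 18, b, 22, 5, k), (25, 5, 18, b, 35, 10, k), (25, 5, 18, b, 37, 5, k), (25, 7, 20, s, 10, 14, d), (25, 7, 20, s, 10, 14, p), (25, 7, 20, s, 10, 14, q), (25, 7, 20, s, 10, 14, u), (25, 7, 20, s, 14, 2, d), (25, 7, 20, s, 14, 2, p), (25, 7, 20, s, 14, 2, q), (25, 7, 20, s, 14, 2, u), (25, 7, 20, s, 22, 5, d), (25, 7, 20, s, 22, 5, p), (25, 7, 20, s, 22, 5, q), (25, 7, 20, s, 22, 5, u), (25, 7, 20, s, 35, 10, d), (25, 7, 20, s, 35, 10, p), (25, 7, 20, s, 35, 10, q), (25, 7, 20, s, 35, 10, u), (25, 7, 20, s, 37, 5, d), (25, 7, 20, s, 37, 5, p), (25, 7, 20, s, 37, 5, q), (25, 7, 20, s, 37, 5, u), (29, 10, 9, q, 10, 37, c), (29, 10, 9, q, 39, 17, c), (29, 27, 28, b, 10, 37, k), (29, 27, 28, b, 39, 17, k)}
Filtering on E > G leaves {(25, 10, 37, s, 10, 14, d), (25, 10, 37, s, 10, 14, p), (25, 10, 37, s, 10, 14, q), (25, 10, 37, s, 10, 14, u), (25, 10, 37, s, 14, 2, d), (25, 10, 37, s, 14, 2, p), (25, 10, 37, s, 14, 2, q), (25, 10, 37, s, 14, 2, u), (25, 10, 37, s, 22, 5, d), (25, 10, 37, s, 22, 5, p), (25, 10, 37, s, 22, 5, q), (25, 10, 37, s, 22, 5, u), (25, 10, 37, s, 35, 10, d), (25, 10, 37, s, 35, 10, p), (25, 10, 37, s, 35, 10, q), (25, 10, 37, s, 35, 10, u), (25, 5, 18, b, 10, 14, k), (25, 5, 18, b, 14, 2, k), (25, 7, 20, s, 10, 14, d), (25, 7, 20, s, 10, 14, p), (25, 7, 20, s, 10, 14, q), (25, 7, 20, s, 10, 14, u), (25, 7, 20, s, 14, 2, d), (25, 7, 20, s, 14, 2, p), (25, 7, 20, s, 14, 2, q), (25, 7, 20, s, 14, 2, u), (29, 27, 28, b, 10, 37, k)}.
π_{E, F, B} gives {(18, 25, k), (20, 25, d), (20, 25, p), (20, 25, q), (20, 25, u), (28, 29, k), (37, 25, d), (37, 25, p), (37, 25, q), (37, 25, u)} (17 duplicate(s) eliminated).

{(18, 25, k), (20, 25, d), (20, 25, p), (20, 25, q), (20, 25, u), (28, 29, k), (37, 25, d), (37, 25, p), (37, 25, q), (37, 25, u)}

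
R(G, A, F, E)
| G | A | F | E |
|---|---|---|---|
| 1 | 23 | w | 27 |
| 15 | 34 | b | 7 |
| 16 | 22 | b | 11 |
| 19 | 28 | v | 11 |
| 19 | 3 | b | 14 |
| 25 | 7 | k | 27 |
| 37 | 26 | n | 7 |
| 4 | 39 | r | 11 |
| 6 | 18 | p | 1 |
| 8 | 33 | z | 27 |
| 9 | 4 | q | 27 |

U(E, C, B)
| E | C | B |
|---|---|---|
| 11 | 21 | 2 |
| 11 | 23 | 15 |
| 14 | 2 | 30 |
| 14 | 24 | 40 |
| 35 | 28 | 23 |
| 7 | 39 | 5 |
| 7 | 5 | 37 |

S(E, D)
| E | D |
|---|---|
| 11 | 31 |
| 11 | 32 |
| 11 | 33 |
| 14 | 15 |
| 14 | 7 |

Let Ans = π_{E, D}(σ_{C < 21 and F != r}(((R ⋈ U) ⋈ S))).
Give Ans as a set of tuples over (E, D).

Joining R and U on E yields {(15, 34, b, 7, 39, 5), (15, 34, b, 7, 5, 37), (16, 22, b, 11, 21, 2), (16, 22, b, 11, 23, 15), (19, 28, v, 11, 21, 2), (19, 28, v, 11, 23, 15), (19, 3, b, 14, 2, 30), (19, 3, b, 14, 24, 40), (37, 26, n, 7, 39, 5), (37, 26, n, 7, 5, 37), (4, 39, r, 11, 21, 2), (4, 39, r, 11, 23, 15)}.
Joining (R ⋈ U) and S on E yields {(16, 22, b, 11, 21, 2, 31), (16, 22, b, 11, 21, 2, 32), (16, 22, b, 11, 21, 2, 33), (16, 22, b, 11, 23, 15, 31), (16, 22, b, 11, 23, 15, 32), (16, 22, b, 11, 23, 15, 33), (19, 28, v, 11, 21, 2, 31), (19, 28, v, 11, 21, 2, 32), (19, 28, v, 11, 21, 2, 33), (19, 28, v, 11, 23, 15, 31), (19, 28, v, 11, 23, 15, 32), (19, 28, v, 11, 23, 15, 33), (19, 3, b, 14, 2, 30, 15), (19, 3, b, 14, 2, 30, 7), (19, 3, b, 14, 24, 40, 15), (19, 3, b, 14, 24, 40, 7), (4, 39, r, 11, 21, 2, 31), (4, 39, r, 11, 21, 2, 32), (4, 39, r, 11, 21, 2, 33), (4, 39, r, 11, 23, 15, 31), (4, 39, r, 11, 23, 15, 32), (4, 39, r, 11, 23, 15, 33)}.
σ[C < 21 and F != r]: keep tuples satisfying C < 21 and F != r → {(19, 3, b, 14, 2, 30, 15), (19, 3, b, 14, 2, 30, 7)}
Projecting to E, D: {(14, 15), (14, 7)}

{(14, 15), (14, 7)}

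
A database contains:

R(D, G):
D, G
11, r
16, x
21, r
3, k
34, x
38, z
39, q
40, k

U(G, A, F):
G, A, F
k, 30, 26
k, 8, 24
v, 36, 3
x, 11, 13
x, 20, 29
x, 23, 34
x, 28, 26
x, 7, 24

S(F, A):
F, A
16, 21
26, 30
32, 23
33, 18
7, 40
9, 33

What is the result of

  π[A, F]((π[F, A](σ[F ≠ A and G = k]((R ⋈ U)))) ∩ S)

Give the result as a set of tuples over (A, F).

{(30, 26)}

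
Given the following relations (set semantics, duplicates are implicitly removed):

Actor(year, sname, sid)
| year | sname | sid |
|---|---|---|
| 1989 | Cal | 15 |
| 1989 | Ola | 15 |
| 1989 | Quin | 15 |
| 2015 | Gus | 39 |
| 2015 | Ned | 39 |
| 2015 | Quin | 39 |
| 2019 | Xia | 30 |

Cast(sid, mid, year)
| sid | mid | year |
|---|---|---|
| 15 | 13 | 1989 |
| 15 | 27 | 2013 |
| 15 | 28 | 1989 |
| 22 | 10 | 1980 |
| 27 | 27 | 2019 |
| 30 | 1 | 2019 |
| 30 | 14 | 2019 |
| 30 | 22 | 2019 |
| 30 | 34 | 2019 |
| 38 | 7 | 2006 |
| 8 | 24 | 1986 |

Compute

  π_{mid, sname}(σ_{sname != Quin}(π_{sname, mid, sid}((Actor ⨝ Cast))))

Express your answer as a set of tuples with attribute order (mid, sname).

Joining Actor and Cast on year, sid yields {(1989, Cal, 15, 13), (1989, Cal, 15, 28), (1989, Ola, 15, 13), (1989, Ola, 15, 28), (1989, Quin, 15, 13), (1989, Quin, 15, 28), (2019, Xia, 30, 1), (2019, Xia, 30, 14), (2019, Xia, 30, 22), (2019, Xia, 30, 34)}.
Projecting to sname, mid, sid: {(Cal, 13, 15), (Cal, 28, 15), (Ola, 13, 15), (Ola, 28, 15), (Quin, 13, 15), (Quin, 28, 15), (Xia, 1, 30), (Xia, 14, 30), (Xia, 22, 30), (Xia, 34, 30)}
Apply σ_{sname != Quin}; surviving tuples: {(Cal, 13, 15), (Cal, 28, 15), (Ola, 13, 15), (Ola, 28, 15), (Xia, 1, 30), (Xia, 14, 30), (Xia, 22, 30), (Xia, 34, 30)}
Projecting to mid, sname: {(1, Xia), (13, Cal), (13, Ola), (14, Xia), (22, Xia), (28, Cal), (28, Ola), (34, Xia)}

{(1, Xia), (13, Cal), (13, Ola), (14, Xia), (22, Xia), (28, Cal), (28, Ola), (34, Xia)}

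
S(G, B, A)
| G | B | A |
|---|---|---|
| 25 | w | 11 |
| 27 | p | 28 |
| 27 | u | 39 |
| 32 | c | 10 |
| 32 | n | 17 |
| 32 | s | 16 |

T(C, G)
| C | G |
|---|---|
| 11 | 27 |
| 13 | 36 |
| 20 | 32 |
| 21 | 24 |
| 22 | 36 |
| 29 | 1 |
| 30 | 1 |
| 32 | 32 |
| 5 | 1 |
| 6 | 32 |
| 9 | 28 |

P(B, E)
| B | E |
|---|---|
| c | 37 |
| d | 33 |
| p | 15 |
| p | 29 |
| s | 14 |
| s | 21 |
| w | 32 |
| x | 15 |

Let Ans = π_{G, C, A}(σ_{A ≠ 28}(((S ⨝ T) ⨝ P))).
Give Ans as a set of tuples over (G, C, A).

{(32, 20, 10), (32, 20, 16), (32, 32, 10), (32, 32, 16), (32, 6, 10), (32, 6, 16)}

S ⋈ T (natural join on G): {(27, p, 28, 11), (27, u, 39, 11), (32, c, 10, 20), (32, c, 10, 32), (32, c, 10, 6), (32, n, 17, 20), (32, n, 17, 32), (32, n, 17, 6), (32, s, 16, 20), (32, s, 16, 32), (32, s, 16, 6)}
(S ⨝ T) ⋈ P (natural join on B): {(27, p, 28, 11, 15), (27, p, 28, 11, 29), (32, c, 10, 20, 37), (32, c, 10, 32, 37), (32, c, 10, 6, 37), (32, s, 16, 20, 14), (32, s, 16, 20, 21), (32, s, 16, 32, 14), (32, s, 16, 32, 21), (32, s, 16, 6, 14), (32, s, 16, 6, 21)}
Apply σ_{A ≠ 28}; surviving tuples: {(32, c, 10, 20, 37), (32, c, 10, 32, 37), (32, c, 10, 6, 37), (32, s, 16, 20, 14), (32, s, 16, 20, 21), (32, s, 16, 32, 14), (32, s, 16, 32, 21), (32, s, 16, 6, 14), (32, s, 16, 6, 21)}
π[G, C, A]: project onto (G, C, A) (3 duplicate(s) eliminated) → {(32, 20, 10), (32, 20, 16), (32, 32, 10), (32, 32, 16), (32, 6, 10), (32, 6, 16)}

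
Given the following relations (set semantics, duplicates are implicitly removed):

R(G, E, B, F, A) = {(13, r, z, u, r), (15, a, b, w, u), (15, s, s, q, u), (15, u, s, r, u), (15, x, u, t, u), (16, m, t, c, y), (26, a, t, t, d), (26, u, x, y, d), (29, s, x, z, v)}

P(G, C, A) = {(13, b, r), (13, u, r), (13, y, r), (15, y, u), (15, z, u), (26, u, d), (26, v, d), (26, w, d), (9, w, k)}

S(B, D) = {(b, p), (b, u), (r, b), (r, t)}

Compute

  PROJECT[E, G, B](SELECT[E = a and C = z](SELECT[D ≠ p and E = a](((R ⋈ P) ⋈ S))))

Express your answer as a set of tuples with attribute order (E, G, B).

{(a, 15, b)}

Joining R and P on G, A yields {(13, r, z, u, r, b), (13, r, z, u, r, u), (13, r, z, u, r, y), (15, a, b, w, u, y), (15, a, b, w, u, z), (15, s, s, q, u, y), (15, s, s, q, u, z), (15, u, s, r, u, y), (15, u, s, r, u, z), (15, x, u, t, u, y), (15, x, u, t, u, z), (26, a, t, t, d, u), (26, a, t, t, d, v), (26, a, t, t, d, w), (26, u, x, y, d, u), (26, u, x, y, d, v), (26, u, x, y, d, w)}.
Joining (R ⋈ P) and S on B yields {(15, a, b, w, u, y, p), (15, a, b, w, u, y, u), (15, a, b, w, u, z, p), (15, a, b, w, u, z, u)}.
Filtering on D ≠ p and E = a leaves {(15, a, b, w, u, y, u), (15, a, b, w, u, z, u)}.
Filtering on E = a and C = z leaves {(15, a, b, w, u, z, u)}.
π_{E, G, B} gives {(a, 15, b)}.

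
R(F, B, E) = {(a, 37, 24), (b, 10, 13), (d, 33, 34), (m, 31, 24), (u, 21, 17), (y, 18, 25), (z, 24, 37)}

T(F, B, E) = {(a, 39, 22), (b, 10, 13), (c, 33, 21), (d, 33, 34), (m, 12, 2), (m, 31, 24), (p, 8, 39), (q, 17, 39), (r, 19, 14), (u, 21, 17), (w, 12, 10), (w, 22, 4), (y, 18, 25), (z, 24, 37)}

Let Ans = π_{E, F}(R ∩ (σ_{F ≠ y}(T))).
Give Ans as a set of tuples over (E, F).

σ[F ≠ y]: keep tuples satisfying F ≠ y → {(a, 39, 22), (b, 10, 13), (c, 33, 21), (d, 33, 34), (m, 12, 2), (m, 31, 24), (p, 8, 39), (q, 17, 39), (r, 19, 14), (u, 21, 17), (w, 12, 10), (w, 22, 4), (z, 24, 37)}
Intersection: {(a, 37, 24), (b, 10, 13), (d, 33, 34), (m, 31, 24), (u, 21, 17), (y, 18, 25), (z, 24, 37)} with {(a, 39, 22), (b, 10, 13), (c, 33, 21), (d, 33, 34), (m, 12, 2), (m, 31, 24), (p, 8, 39), (q, 17, 39), (r, 19, 14), (u, 21, 17), (w, 12, 10), (w, 22, 4), (z, 24, 37)} → {(b, 10, 13), (d, 33, 34), (m, 31, 24), (u, 21, 17), (z, 24, 37)}
Keep only column(s) E, F: {(13, b), (17, u), (24, m), (34, d), (37, z)}

{(13, b), (17, u), (24, m), (34, d), (37, z)}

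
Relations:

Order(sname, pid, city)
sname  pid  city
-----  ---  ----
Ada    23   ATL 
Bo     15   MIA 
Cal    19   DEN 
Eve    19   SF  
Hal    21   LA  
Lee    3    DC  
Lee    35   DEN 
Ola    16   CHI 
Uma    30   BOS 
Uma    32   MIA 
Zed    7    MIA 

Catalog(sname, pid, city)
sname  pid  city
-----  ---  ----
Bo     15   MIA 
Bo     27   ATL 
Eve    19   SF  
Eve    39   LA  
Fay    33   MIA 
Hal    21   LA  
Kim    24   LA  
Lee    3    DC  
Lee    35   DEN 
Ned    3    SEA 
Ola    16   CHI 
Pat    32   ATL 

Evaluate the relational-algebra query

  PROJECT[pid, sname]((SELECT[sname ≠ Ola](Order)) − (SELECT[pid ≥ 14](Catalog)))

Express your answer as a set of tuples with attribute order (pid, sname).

{(19, Cal), (23, Ada), (3, Lee), (30, Uma), (32, Uma), (7, Zed)}

Filtering on sname ≠ Ola leaves {(Ada, 23, ATL), (Bo, 15, MIA), (Cal, 19, DEN), (Eve, 19, SF), (Hal, 21, LA), (Lee, 3, DC), (Lee, 35, DEN), (Uma, 30, BOS), (Uma, 32, MIA), (Zed, 7, MIA)}.
Filtering on pid ≥ 14 leaves {(Bo, 15, MIA), (Bo, 27, ATL), (Eve, 19, SF), (Eve, 39, LA), (Fay, 33, MIA), (Hal, 21, LA), (Kim, 24, LA), (Lee, 35, DEN), (Ola, 16, CHI), (Pat, 32, ATL)}.
Difference: {(Ada, 23, ATL), (Bo, 15, MIA), (Cal, 19, DEN), (Eve, 19, SF), (Hal, 21, LA), (Lee, 3, DC), (Lee, 35, DEN), (Uma, 30, BOS), (Uma, 32, MIA), (Zed, 7, MIA)} with {(Bo, 15, MIA), (Bo, 27, ATL), (Eve, 19, SF), (Eve, 39, LA), (Fay, 33, MIA), (Hal, 21, LA), (Kim, 24, LA), (Lee, 35, DEN), (Ola, 16, CHI), (Pat, 32, ATL)} → {(Ada, 23, ATL), (Cal, 19, DEN), (Lee, 3, DC), (Uma, 30, BOS), (Uma, 32, MIA), (Zed, 7, MIA)}
Keep only column(s) pid, sname: {(19, Cal), (23, Ada), (3, Lee), (30, Uma), (32, Uma), (7, Zed)}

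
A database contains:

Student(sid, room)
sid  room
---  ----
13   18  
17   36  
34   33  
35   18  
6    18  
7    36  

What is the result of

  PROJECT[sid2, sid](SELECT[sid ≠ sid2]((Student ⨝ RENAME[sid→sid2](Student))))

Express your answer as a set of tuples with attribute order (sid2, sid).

{(13, 35), (13, 6), (17, 7), (35, 13), (35, 6), (6, 13), (6, 35), (7, 17)}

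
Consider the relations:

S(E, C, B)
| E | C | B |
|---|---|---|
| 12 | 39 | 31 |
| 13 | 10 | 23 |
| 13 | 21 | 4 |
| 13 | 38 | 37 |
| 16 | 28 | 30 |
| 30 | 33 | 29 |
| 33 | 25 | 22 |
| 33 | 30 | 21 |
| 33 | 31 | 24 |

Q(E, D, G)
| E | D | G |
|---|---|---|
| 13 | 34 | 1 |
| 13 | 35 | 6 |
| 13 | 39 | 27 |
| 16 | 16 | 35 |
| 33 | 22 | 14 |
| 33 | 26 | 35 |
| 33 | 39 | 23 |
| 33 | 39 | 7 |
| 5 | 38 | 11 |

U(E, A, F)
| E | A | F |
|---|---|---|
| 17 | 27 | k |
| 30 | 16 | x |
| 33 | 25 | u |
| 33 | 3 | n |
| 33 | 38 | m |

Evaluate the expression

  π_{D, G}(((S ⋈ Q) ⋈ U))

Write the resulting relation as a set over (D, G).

{(22, 14), (26, 35), (39, 23), (39, 7)}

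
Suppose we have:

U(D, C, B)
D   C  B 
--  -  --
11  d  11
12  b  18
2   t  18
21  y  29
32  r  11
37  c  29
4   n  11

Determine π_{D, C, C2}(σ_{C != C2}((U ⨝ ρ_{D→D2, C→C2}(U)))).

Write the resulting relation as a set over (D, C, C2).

{(11, d, n), (11, d, r), (12, b, t), (2, t, b), (21, y, c), (32, r, d), (32, r, n), (37, c, y), (4, n, d), (4, n, r)}

ρ[D→D2, C→C2]: schema becomes (D2, C2, B); tuples unchanged.
Natural join on B: {(11, d, 11, 11, d), (11, d, 11, 32, r), (11, d, 11, 4, n), (12, b, 18, 12, b), (12, b, 18, 2, t), (2, t, 18, 12, b), (2, t, 18, 2, t), (21, y, 29, 21, y), (21, y, 29, 37, c), (32, r, 11, 11, d), (32, r, 11, 32, r), (32, r, 11, 4, n), (37, c, 29, 21, y), (37, c, 29, 37, c), (4, n, 11, 11, d), (4, n, 11, 32, r), (4, n, 11, 4, n)}
Filtering on C != C2 leaves {(11, d, 11, 32, r), (11, d, 11, 4, n), (12, b, 18, 2, t), (2, t, 18, 12, b), (21, y, 29, 37, c), (32, r, 11, 11, d), (32, r, 11, 4, n), (37, c, 29, 21, y), (4, n, 11, 11, d), (4, n, 11, 32, r)}.
Projecting to D, C, C2: {(11, d, n), (11, d, r), (12, b, t), (2, t, b), (21, y, c), (32, r, d), (32, r, n), (37, c, y), (4, n, d), (4, n, r)}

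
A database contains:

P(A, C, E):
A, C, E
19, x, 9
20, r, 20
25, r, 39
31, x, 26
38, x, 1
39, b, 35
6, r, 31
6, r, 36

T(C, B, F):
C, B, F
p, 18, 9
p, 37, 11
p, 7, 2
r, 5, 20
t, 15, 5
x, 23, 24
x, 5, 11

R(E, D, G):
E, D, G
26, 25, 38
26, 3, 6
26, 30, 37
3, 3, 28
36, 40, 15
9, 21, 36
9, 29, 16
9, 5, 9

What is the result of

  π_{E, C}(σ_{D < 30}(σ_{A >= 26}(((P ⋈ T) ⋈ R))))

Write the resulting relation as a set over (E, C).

Joining P and T on C yields {(19, x, 9, 23, 24), (19, x, 9, 5, 11), (20, r, 20, 5, 20), (25, r, 39, 5, 20), (31, x, 26, 23, 24), (31, x, 26, 5, 11), (38, x, 1, 23, 24), (38, x, 1, 5, 11), (6, r, 31, 5, 20), (6, r, 36, 5, 20)}.
Joining (P ⋈ T) and R on E yields {(19, x, 9, 23, 24, 21, 36), (19, x, 9, 23, 24, 29, 16), (19, x, 9, 23, 24, 5, 9), (19, x, 9, 5, 11, 21, 36), (19, x, 9, 5, 11, 29, 16), (19, x, 9, 5, 11, 5, 9), (31, x, 26, 23, 24, 25, 38), (31, x, 26, 23, 24, 3, 6), (31, x, 26, 23, 24, 30, 37), (31, x, 26, 5, 11, 25, 38), (31, x, 26, 5, 11, 3, 6), (31, x, 26, 5, 11, 30, 37), (6, r, 36, 5, 20, 40, 15)}.
Selection A >= 26: {(31, x, 26, 23, 24, 25, 38), (31, x, 26, 23, 24, 3, 6), (31, x, 26, 23, 24, 30, 37), (31, x, 26, 5, 11, 25, 38), (31, x, 26, 5, 11, 3, 6), (31, x, 26, 5, 11, 30, 37)}
Selection D < 30: {(31, x, 26, 23, 24, 25, 38), (31, x, 26, 23, 24, 3, 6), (31, x, 26, 5, 11, 25, 38), (31, x, 26, 5, 11, 3, 6)}
Keep only column(s) E, C (3 duplicate(s) eliminated): {(26, x)}

{(26, x)}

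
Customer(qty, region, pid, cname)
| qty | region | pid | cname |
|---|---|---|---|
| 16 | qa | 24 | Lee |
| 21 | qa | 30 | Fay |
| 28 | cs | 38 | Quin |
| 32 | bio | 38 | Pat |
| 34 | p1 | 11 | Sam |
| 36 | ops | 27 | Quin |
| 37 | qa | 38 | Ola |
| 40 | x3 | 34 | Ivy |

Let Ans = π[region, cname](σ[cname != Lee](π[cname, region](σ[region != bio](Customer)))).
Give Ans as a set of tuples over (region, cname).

{(cs, Quin), (ops, Quin), (p1, Sam), (qa, Fay), (qa, Ola), (x3, Ivy)}

σ[region != bio]: keep tuples satisfying region != bio → {(16, qa, 24, Lee), (21, qa, 30, Fay), (28, cs, 38, Quin), (34, p1, 11, Sam), (36, ops, 27, Quin), (37, qa, 38, Ola), (40, x3, 34, Ivy)}
π_{cname, region} gives {(Fay, qa), (Ivy, x3), (Lee, qa), (Ola, qa), (Quin, cs), (Quin, ops), (Sam, p1)}.
σ[cname != Lee]: keep tuples satisfying cname != Lee → {(Fay, qa), (Ivy, x3), (Ola, qa), (Quin, cs), (Quin, ops), (Sam, p1)}
π_{region, cname} gives {(cs, Quin), (ops, Quin), (p1, Sam), (qa, Fay), (qa, Ola), (x3, Ivy)}.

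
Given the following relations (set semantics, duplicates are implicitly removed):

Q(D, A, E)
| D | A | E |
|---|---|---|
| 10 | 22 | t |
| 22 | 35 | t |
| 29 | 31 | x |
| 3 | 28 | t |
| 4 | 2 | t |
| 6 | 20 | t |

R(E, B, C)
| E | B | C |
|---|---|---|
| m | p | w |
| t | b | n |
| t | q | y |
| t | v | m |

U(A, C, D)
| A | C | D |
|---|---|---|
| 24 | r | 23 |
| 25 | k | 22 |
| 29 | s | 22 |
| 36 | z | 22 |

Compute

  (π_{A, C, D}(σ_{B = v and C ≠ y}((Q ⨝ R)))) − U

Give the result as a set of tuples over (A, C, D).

Joining Q and R on E yields {(10, 22, t, b, n), (10, 22, t, q, y), (10, 22, t, v, m), (22, 35, t, b, n), (22, 35, t, q, y), (22, 35, t, v, m), (3, 28, t, b, n), (3, 28, t, q, y), (3, 28, t, v, m), (4, 2, t, b, n), (4, 2, t, q, y), (4, 2, t, v, m), (6, 20, t, b, n), (6, 20, t, q, y), (6, 20, t, v, m)}.
Apply σ_{B = v and C ≠ y}; surviving tuples: {(10, 22, t, v, m), (22, 35, t, v, m), (3, 28, t, v, m), (4, 2, t, v, m), (6, 20, t, v, m)}
π[A, C, D]: project onto (A, C, D) → {(2, m, 4), (20, m, 6), (22, m, 10), (28, m, 3), (35, m, 22)}
Taking the difference: {(2, m, 4), (20, m, 6), (22, m, 10), (28, m, 3), (35, m, 22)}

{(2, m, 4), (20, m, 6), (22, m, 10), (28, m, 3), (35, m, 22)}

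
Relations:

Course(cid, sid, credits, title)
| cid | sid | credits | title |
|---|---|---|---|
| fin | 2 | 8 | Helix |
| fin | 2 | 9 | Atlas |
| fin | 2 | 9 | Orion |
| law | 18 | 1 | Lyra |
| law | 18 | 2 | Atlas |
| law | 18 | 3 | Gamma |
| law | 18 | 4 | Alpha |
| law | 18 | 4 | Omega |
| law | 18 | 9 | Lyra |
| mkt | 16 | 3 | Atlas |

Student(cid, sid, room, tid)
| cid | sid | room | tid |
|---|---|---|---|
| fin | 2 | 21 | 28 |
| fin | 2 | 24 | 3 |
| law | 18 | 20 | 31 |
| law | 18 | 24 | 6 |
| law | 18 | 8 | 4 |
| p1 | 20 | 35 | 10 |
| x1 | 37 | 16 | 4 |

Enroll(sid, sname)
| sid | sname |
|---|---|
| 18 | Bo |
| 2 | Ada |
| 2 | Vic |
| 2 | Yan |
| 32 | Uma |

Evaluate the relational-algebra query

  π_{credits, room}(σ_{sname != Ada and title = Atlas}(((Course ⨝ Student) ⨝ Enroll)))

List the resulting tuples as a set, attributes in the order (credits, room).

{(2, 20), (2, 24), (2, 8), (9, 21), (9, 24)}

Course ⋈ Student (natural join on cid, sid): {(fin, 2, 8, Helix, 21, 28), (fin, 2, 8, Helix, 24, 3), (fin, 2, 9, Atlas, 21, 28), (fin, 2, 9, Atlas, 24, 3), (fin, 2, 9, Orion, 21, 28), (fin, 2, 9, Orion, 24, 3), (law, 18, 1, Lyra, 20, 31), (law, 18, 1, Lyra, 24, 6), (law, 18, 1, Lyra, 8, 4), (law, 18, 2, Atlas, 20, 31), (law, 18, 2, Atlas, 24, 6), (law, 18, 2, Atlas, 8, 4), (law, 18, 3, Gamma, 20, 31), (law, 18, 3, Gamma, 24, 6), (law, 18, 3, Gamma, 8, 4), (law, 18, 4, Alpha, 20, 31), (law, 18, 4, Alpha, 24, 6), (law, 18, 4, Alpha, 8, 4), (law, 18, 4, Omega, 20, 31), (law, 18, 4, Omega, 24, 6), (law, 18, 4, Omega, 8, 4), (law, 18, 9, Lyra, 20, 31), (law, 18, 9, Lyra, 24, 6), (law, 18, 9, Lyra, 8, 4)}
(Course ⨝ Student) ⋈ Enroll (natural join on sid): {(fin, 2, 8, Helix, 21, 28, Ada), (fin, 2, 8, Helix, 21, 28, Vic), (fin, 2, 8, Helix, 21, 28, Yan), (fin, 2, 8, Helix, 24, 3, Ada), (fin, 2, 8, Helix, 24, 3, Vic), (fin, 2, 8, Helix, 24, 3, Yan), (fin, 2, 9, Atlas, 21, 28, Ada), (fin, 2, 9, Atlas, 21, 28, Vic), (fin, 2, 9, Atlas, 21, 28, Yan), (fin, 2, 9, Atlas, 24, 3, Ada), (fin, 2, 9, Atlas, 24, 3, Vic), (fin, 2, 9, Atlas, 24, 3, Yan), (fin, 2, 9, Orion, 21, 28, Ada), (fin, 2, 9, Orion, 21, 28, Vic), (fin, 2, 9, Orion, 21, 28, Yan), (fin, 2, 9, Orion, 24, 3, Ada), (fin, 2, 9, Orion, 24, 3, Vic), (fin, 2, 9, Orion, 24, 3, Yan), (law, 18, 1, Lyra, 20, 31, Bo), (law, 18, 1, Lyra, 24, 6, Bo), (law, 18, 1, Lyra, 8, 4, Bo), (law, 18, 2, Atlas, 20, 31, Bo), (law, 18, 2, Atlas, 24, 6, Bo), (law, 18, 2, Atlas, 8, 4, Bo), (law, 18, 3, Gamma, 20, 31, Bo), (law, 18, 3, Gamma, 24, 6, Bo), (law, 18, 3, Gamma, 8, 4, Bo), (law, 18, 4, Alpha, 20, 31, Bo), (law, 18, 4, Alpha, 24, 6, Bo), (law, 18, 4, Alpha, 8, 4, Bo), (law, 18, 4, Omega, 20, 31, Bo), (law, 18, 4, Omega, 24, 6, Bo), (law, 18, 4, Omega, 8, 4, Bo), (law, 18, 9, Lyra, 20, 31, Bo), (law, 18, 9, Lyra, 24, 6, Bo), (law, 18, 9, Lyra, 8, 4, Bo)}
σ[sname != Ada and title = Atlas]: keep tuples satisfying sname != Ada and title = Atlas → {(fin, 2, 9, Atlas, 21, 28, Vic), (fin, 2, 9, Atlas, 21, 28, Yan), (fin, 2, 9, Atlas, 24, 3, Vic), (fin, 2, 9, Atlas, 24, 3, Yan), (law, 18, 2, Atlas, 20, 31, Bo), (law, 18, 2, Atlas, 24, 6, Bo), (law, 18, 2, Atlas, 8, 4, Bo)}
Projecting to credits, room (2 duplicate(s) eliminated): {(2, 20), (2, 24), (2, 8), (9, 21), (9, 24)}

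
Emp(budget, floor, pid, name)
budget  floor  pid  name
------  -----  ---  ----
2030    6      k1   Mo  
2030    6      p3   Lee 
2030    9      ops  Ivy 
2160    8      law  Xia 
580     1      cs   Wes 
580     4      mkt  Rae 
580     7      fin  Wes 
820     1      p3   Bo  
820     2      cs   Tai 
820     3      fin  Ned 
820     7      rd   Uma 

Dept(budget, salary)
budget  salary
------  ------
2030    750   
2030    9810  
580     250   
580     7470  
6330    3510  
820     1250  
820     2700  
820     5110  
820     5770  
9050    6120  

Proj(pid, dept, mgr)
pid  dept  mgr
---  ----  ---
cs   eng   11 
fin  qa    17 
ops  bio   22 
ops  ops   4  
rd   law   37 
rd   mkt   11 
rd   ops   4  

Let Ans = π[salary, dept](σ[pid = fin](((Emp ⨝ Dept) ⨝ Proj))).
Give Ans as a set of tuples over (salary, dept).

Joining Emp and Dept on budget yields {(2030, 6, k1, Mo, 750), (2030, 6, k1, Mo, 9810), (2030, 6, p3, Lee, 750), (2030, 6, p3, Lee, 9810), (2030, 9, ops, Ivy, 750), (2030, 9, ops, Ivy, 9810), (580, 1, cs, Wes, 250), (580, 1, cs, Wes, 7470), (580, 4, mkt, Rae, 250), (580, 4, mkt, Rae, 7470), (580, 7, fin, Wes, 250), (580, 7, fin, Wes, 7470), (820, 1, p3, Bo, 1250), (820, 1, p3, Bo, 2700), (820, 1, p3, Bo, 5110), (820, 1, p3, Bo, 5770), (820, 2, cs, Tai, 1250), (820, 2, cs, Tai, 2700), (820, 2, cs, Tai, 5110), (820, 2, cs, Tai, 5770), (820, 3, fin, Ned, 1250), (820, 3, fin, Ned, 2700), (820, 3, fin, Ned, 5110), (820, 3, fin, Ned, 5770), (820, 7, rd, Uma, 1250), (820, 7, rd, Uma, 2700), (820, 7, rd, Uma, 5110), (820, 7, rd, Uma, 5770)}.
Joining (Emp ⨝ Dept) and Proj on pid yields {(2030, 9, ops, Ivy, 750, bio, 22), (2030, 9, ops, Ivy, 750, ops, 4), (2030, 9, ops, Ivy, 9810, bio, 22), (2030, 9, ops, Ivy, 9810, ops, 4), (580, 1, cs, Wes, 250, eng, 11), (580, 1, cs, Wes, 7470, eng, 11), (580, 7, fin, Wes, 250, qa, 17), (580, 7, fin, Wes, 7470, qa, 17), (820, 2, cs, Tai, 1250, eng, 11), (820, 2, cs, Tai, 2700, eng, 11), (820, 2, cs, Tai, 5110, eng, 11), (820, 2, cs, Tai, 5770, eng, 11), (820, 3, fin, Ned, 1250, qa, 17), (820, 3, fin, Ned, 2700, qa, 17), (820, 3, fin, Ned, 5110, qa, 17), (820, 3, fin, Ned, 5770, qa, 17), (820, 7, rd, Uma, 1250, law, 37), (820, 7, rd, Uma, 1250, mkt, 11), (820, 7, rd, Uma, 1250, ops, 4), (820, 7, rd, Uma, 2700, law, 37), (820, 7, rd, Uma, 2700, mkt, 11), (820, 7, rd, Uma, 2700, ops, 4), (820, 7, rd, Uma, 5110, law, 37), (820, 7, rd, Uma, 5110, mkt, 11), (820, 7, rd, Uma, 5110, ops, 4), (820, 7, rd, Uma, 5770, law, 37), (820, 7, rd, Uma, 5770, mkt, 11), (820, 7, rd, Uma, 5770, ops, 4)}.
Apply σ_{pid = fin}; surviving tuples: {(580, 7, fin, Wes, 250, qa, 17), (580, 7, fin, Wes, 7470, qa, 17), (820, 3, fin, Ned, 1250, qa, 17), (820, 3, fin, Ned, 2700, qa, 17), (820, 3, fin, Ned, 5110, qa, 17), (820, 3, fin, Ned, 5770, qa, 17)}
π_{salary, dept} gives {(1250, qa), (250, qa), (2700, qa), (5110, qa), (5770, qa), (7470, qa)}.

{(1250, qa), (250, qa), (2700, qa), (5110, qa), (5770, qa), (7470, qa)}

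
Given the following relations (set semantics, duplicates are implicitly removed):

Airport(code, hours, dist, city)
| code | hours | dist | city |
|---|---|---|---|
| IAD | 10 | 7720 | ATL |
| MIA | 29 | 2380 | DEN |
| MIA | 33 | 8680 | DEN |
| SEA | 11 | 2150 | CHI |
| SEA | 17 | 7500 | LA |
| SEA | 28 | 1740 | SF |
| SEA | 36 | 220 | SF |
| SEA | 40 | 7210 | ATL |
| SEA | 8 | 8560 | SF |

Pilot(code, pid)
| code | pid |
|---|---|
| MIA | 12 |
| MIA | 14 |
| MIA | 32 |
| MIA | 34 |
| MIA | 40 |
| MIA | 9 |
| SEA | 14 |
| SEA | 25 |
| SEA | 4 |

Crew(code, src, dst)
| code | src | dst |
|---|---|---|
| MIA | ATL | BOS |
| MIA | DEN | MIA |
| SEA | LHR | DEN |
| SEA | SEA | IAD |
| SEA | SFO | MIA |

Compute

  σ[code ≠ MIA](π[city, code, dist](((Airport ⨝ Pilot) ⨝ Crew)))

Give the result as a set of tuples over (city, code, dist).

Joining Airport and Pilot on code yields {(MIA, 29, 2380, DEN, 12), (MIA, 29, 2380, DEN, 14), (MIA, 29, 2380, DEN, 32), (MIA, 29, 2380, DEN, 34), (MIA, 29, 2380, DEN, 40), (MIA, 29, 2380, DEN, 9), (MIA, 33, 8680, DEN, 12), (MIA, 33, 8680, DEN, 14), (MIA, 33, 8680, DEN, 32), (MIA, 33, 8680, DEN, 34), (MIA, 33, 8680, DEN, 40), (MIA, 33, 8680, DEN, 9), (SEA, 11, 2150, CHI, 14), (SEA, 11, 2150, CHI, 25), (SEA, 11, 2150, CHI, 4), (SEA, 17, 7500, LA, 14), (SEA, 17, 7500, LA, 25), (SEA, 17, 7500, LA, 4), (SEA, 28, 1740, SF, 14), (SEA, 28, 1740, SF, 25), (SEA, 28, 1740, SF, 4), (SEA, 36, 220, SF, 14), (SEA, 36, 220, SF, 25), (SEA, 36, 220, SF, 4), (SEA, 40, 7210, ATL, 14), (SEA, 40, 7210, ATL, 25), (SEA, 40, 7210, ATL, 4), (SEA, 8, 8560, SF, 14), (SEA, 8, 8560, SF, 25), (SEA, 8, 8560, SF, 4)}.
Joining (Airport ⨝ Pilot) and Crew on code yields {(MIA, 29, 2380, DEN, 12, ATL, BOS), (MIA, 29, 2380, DEN, 12, DEN, MIA), (MIA, 29, 2380, DEN, 14, ATL, BOS), (MIA, 29, 2380, DEN, 14, DEN, MIA), (MIA, 29, 2380, DEN, 32, ATL, BOS), (MIA, 29, 2380, DEN, 32, DEN, MIA), (MIA, 29, 2380, DEN, 34, ATL, BOS), (MIA, 29, 2380, DEN, 34, DEN, MIA), (MIA, 29, 2380, DEN, 40, ATL, BOS), (MIA, 29, 2380, DEN, 40, DEN, MIA), (MIA, 29, 2380, DEN, 9, ATL, BOS), (MIA, 29, 2380, DEN, 9, DEN, MIA), (MIA, 33, 8680, DEN, 12, ATL, BOS), (MIA, 33, 8680, DEN, 12, DEN, MIA), (MIA, 33, 8680, DEN, 14, ATL, BOS), (MIA, 33, 8680, DEN, 14, DEN, MIA), (MIA, 33, 8680, DEN, 32, ATL, BOS), (MIA, 33, 8680, DEN, 32, DEN, MIA), (MIA, 33, 8680, DEN, 34, ATL, BOS), (MIA, 33, 8680, DEN, 34, DEN, MIA), (MIA, 33, 8680, DEN, 40, ATL, BOS), (MIA, 33, 8680, DEN, 40, DEN, MIA), (MIA, 33, 8680, DEN, 9, ATL, BOS), (MIA, 33, 8680, DEN, 9, DEN, MIA), (SEA, 11, 2150, CHI, 14, LHR, DEN), (SEA, 11, 2150, CHI, 14, SEA, IAD), (SEA, 11, 2150, CHI, 14, SFO, MIA), (SEA, 11, 2150, CHI, 25, LHR, DEN), (SEA, 11, 2150, CHI, 25, SEA, IAD), (SEA, 11, 2150, CHI, 25, SFO, MIA), (SEA, 11, 2150, CHI, 4, LHR, DEN), (SEA, 11, 2150, CHI, 4, SEA, IAD), (SEA, 11, 2150, CHI, 4, SFO, MIA), (SEA, 17, 7500, LA, 14, LHR, DEN), (SEA, 17, 7500, LA, 14, SEA, IAD), (SEA, 17, 7500, LA, 14, SFO, MIA), (SEA, 17, 7500, LA, 25, LHR, DEN), (SEA, 17, 7500, LA, 25, SEA, IAD), (SEA, 17, 7500, LA, 25, SFO, MIA), (SEA, 17, 7500, LA, 4, LHR, DEN), (SEA, 17, 7500, LA, 4, SEA, IAD), (SEA, 17, 7500, LA, 4, SFO, MIA), (SEA, 28, 1740, SF, 14, LHR, DEN), (SEA, 28, 1740, SF, 14, SEA, IAD), (SEA, 28, 1740, SF, 14, SFO, MIA), (SEA, 28, 1740, SF, 25, LHR, DEN), (SEA, 28, 1740, SF, 25, SEA, IAD), (SEA, 28, 1740, SF, 25, SFO, MIA), (SEA, 28, 1740, SF, 4, LHR, DEN), (SEA, 28, 1740, SF, 4, SEA, IAD), (SEA, 28, 1740, SF, 4, SFO, MIA), (SEA, 36, 220, SF, 14, LHR, DEN), (SEA, 36, 220, SF, 14, SEA, IAD), (SEA, 36, 220, SF, 14, SFO, MIA), (SEA, 36, 220, SF, 25, LHR, DEN), (SEA, 36, 220, SF, 25, SEA, IAD), (SEA, 36, 220, SF, 25, SFO, MIA), (SEA, 36, 220, SF, 4, LHR, DEN), (SEA, 36, 220, SF, 4, SEA, IAD), (SEA, 36, 220, SF, 4, SFO, MIA), (SEA, 40, 7210, ATL, 14, LHR, DEN), (SEA, 40, 7210, ATL, 14, SEA, IAD), (SEA, 40, 7210, ATL, 14, SFO, MIA), (SEA, 40, 7210, ATL, 25, LHR, DEN), (SEA, 40, 7210, ATL, 25, SEA, IAD), (SEA, 40, 7210, ATL, 25, SFO, MIA), (SEA, 40, 7210, ATL, 4, LHR, DEN), (SEA, 40, 7210, ATL, 4, SEA, IAD), (SEA, 40, 7210, ATL, 4, SFO, MIA), (SEA, 8, 8560, SF, 14, LHR, DEN), (SEA, 8, 8560, SF, 14, SEA, IAD), (SEA, 8, 8560, SF, 14, SFO, MIA), (SEA, 8, 8560, SF, 25, LHR, DEN), (SEA, 8, 8560, SF, 25, SEA, IAD), (SEA, 8, 8560, SF, 25, SFO, MIA), (SEA, 8, 8560, SF, 4, LHR, DEN), (SEA, 8, 8560, SF, 4, SEA, IAD), (SEA, 8, 8560, SF, 4, SFO, MIA)}.
π[city, code, dist]: project onto (city, code, dist) (70 duplicate(s) eliminated) → {(ATL, SEA, 7210), (CHI, SEA, 2150), (DEN, MIA, 2380), (DEN, MIA, 8680), (LA, SEA, 7500), (SF, SEA, 1740), (SF, SEA, 220), (SF, SEA, 8560)}
Apply σ_{code ≠ MIA}; surviving tuples: {(ATL, SEA, 7210), (CHI, SEA, 2150), (LA, SEA, 7500), (SF, SEA, 1740), (SF, SEA, 220), (SF, SEA, 8560)}

{(ATL, SEA, 7210), (CHI, SEA, 2150), (LA, SEA, 7500), (SF, SEA, 1740), (SF, SEA, 220), (SF, SEA, 8560)}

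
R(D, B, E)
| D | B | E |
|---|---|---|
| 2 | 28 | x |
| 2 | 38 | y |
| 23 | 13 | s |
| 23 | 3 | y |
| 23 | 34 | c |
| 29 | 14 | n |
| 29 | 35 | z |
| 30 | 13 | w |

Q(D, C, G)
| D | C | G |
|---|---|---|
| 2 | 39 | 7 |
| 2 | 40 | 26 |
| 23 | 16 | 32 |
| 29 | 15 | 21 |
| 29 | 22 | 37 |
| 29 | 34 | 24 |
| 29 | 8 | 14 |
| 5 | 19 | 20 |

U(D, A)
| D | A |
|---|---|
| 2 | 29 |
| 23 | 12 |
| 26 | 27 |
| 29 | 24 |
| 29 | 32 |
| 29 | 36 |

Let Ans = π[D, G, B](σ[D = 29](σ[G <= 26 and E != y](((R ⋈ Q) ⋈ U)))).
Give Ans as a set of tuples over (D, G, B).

Joining R and Q on D yields {(2, 28, x, 39, 7), (2, 28, x, 40, 26), (2, 38, y, 39, 7), (2, 38, y, 40, 26), (23, 13, s, 16, 32), (23, 3, y, 16, 32), (23, 34, c, 16, 32), (29, 14, n, 15, 21), (29, 14, n, 22, 37), (29, 14, n, 34, 24), (29, 14, n, 8, 14), (29, 35, z, 15, 21), (29, 35, z, 22, 37), (29, 35, z, 34, 24), (29, 35, z, 8, 14)}.
Joining (R ⋈ Q) and U on D yields {(2, 28, x, 39, 7, 29), (2, 28, x, 40, 26, 29), (2, 38, y, 39, 7, 29), (2, 38, y, 40, 26, 29), (23, 13, s, 16, 32, 12), (23, 3, y, 16, 32, 12), (23, 34, c, 16, 32, 12), (29, 14, n, 15, 21, 24), (29, 14, n, 15, 21, 32), (29, 14, n, 15, 21, 36), (29, 14, n, 22, 37, 24), (29, 14, n, 22, 37, 32), (29, 14, n, 22, 37, 36), (29, 14, n, 34, 24, 24), (29, 14, n, 34, 24, 32), (29, 14, n, 34, 24, 36), (29, 14, n, 8, 14, 24), (29, 14, n, 8, 14, 32), (29, 14, n, 8, 14, 36), (29, 35, z, 15, 21, 24), (29, 35, z, 15, 21, 32), (29, 35, z, 15, 21, 36), (29, 35, z, 22, 37, 24), (29, 35, z, 22, 37, 32), (29, 35, z, 22, 37, 36), (29, 35, z, 34, 24, 24), (29, 35, z, 34, 24, 32), (29, 35, z, 34, 24, 36), (29, 35, z, 8, 14, 24), (29, 35, z, 8, 14, 32), (29, 35, z, 8, 14, 36)}.
σ[G <= 26 and E != y]: keep tuples satisfying G <= 26 and E != y → {(2, 28, x, 39, 7, 29), (2, 28, x, 40, 26, 29), (29, 14, n, 15, 21, 24), (29, 14, n, 15, 21, 32), (29, 14, n, 15, 21, 36), (29, 14, n, 34, 24, 24), (29, 14, n, 34, 24, 32), (29, 14, n, 34, 24, 36), (29, 14, n, 8, 14, 24), (29, 14, n, 8, 14, 32), (29, 14, n, 8, 14, 36), (29, 35, z, 15, 21, 24), (29, 35, z, 15, 21, 32), (29, 35, z, 15, 21, 36), (29, 35, z, 34, 24, 24), (29, 35, z, 34, 24, 32), (29, 35, z, 34, 24, 36), (29, 35, z, 8, 14, 24), (29, 35, z, 8, 14, 32), (29, 35, z, 8, 14, 36)}
σ[D = 29]: keep tuples satisfying D = 29 → {(29, 14, n, 15, 21, 24), (29, 14, n, 15, 21, 32), (29, 14, n, 15, 21, 36), (29, 14, n, 34, 24, 24), (29, 14, n, 34, 24, 32), (29, 14, n, 34, 24, 36), (29, 14, n, 8, 14, 24), (29, 14, n, 8, 14, 32), (29, 14, n, 8, 14, 36), (29, 35, z, 15, 21, 24), (29, 35, z, 15, 21, 32), (29, 35, z, 15, 21, 36), (29, 35, z, 34, 24, 24), (29, 35, z, 34, 24, 32), (29, 35, z, 34, 24, 36), (29, 35, z, 8, 14, 24), (29, 35, z, 8, 14, 32), (29, 35, z, 8, 14, 36)}
Projecting to D, G, B (12 duplicate(s) eliminated): {(29, 14, 14), (29, 14, 35), (29, 21, 14), (29, 21, 35), (29, 24, 14), (29, 24, 35)}

{(29, 14, 14), (29, 14, 35), (29, 21, 14), (29, 21, 35), (29, 24, 14), (29, 24, 35)}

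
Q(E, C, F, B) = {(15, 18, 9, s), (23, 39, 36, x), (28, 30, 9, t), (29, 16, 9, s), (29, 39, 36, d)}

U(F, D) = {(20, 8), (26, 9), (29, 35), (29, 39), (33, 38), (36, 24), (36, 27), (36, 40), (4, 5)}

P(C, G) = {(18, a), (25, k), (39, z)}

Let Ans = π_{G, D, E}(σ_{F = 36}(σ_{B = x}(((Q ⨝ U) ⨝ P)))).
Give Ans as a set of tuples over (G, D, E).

{(z, 24, 23), (z, 27, 23), (z, 40, 23)}

Natural join on F: {(23, 39, 36, x, 24), (23, 39, 36, x, 27), (23, 39, 36, x, 40), (29, 39, 36, d, 24), (29, 39, 36, d, 27), (29, 39, 36, d, 40)}
Natural join on C: {(23, 39, 36, x, 24, z), (23, 39, 36, x, 27, z), (23, 39, 36, x, 40, z), (29, 39, 36, d, 24, z), (29, 39, 36, d, 27, z), (29, 39, 36, d, 40, z)}
Filtering on B = x leaves {(23, 39, 36, x, 24, z), (23, 39, 36, x, 27, z), (23, 39, 36, x, 40, z)}.
Filtering on F = 36 leaves {(23, 39, 36, x, 24, z), (23, 39, 36, x, 27, z), (23, 39, 36, x, 40, z)}.
Keep only column(s) G, D, E: {(z, 24, 23), (z, 27, 23), (z, 40, 23)}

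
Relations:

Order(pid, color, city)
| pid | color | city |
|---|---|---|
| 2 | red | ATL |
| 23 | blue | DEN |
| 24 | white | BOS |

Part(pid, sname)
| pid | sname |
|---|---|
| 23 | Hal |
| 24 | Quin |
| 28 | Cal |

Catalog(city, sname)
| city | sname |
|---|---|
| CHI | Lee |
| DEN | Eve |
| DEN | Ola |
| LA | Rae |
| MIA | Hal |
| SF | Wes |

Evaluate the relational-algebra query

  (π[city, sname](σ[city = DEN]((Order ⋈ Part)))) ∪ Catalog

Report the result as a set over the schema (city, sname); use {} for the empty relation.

{(CHI, Lee), (DEN, Eve), (DEN, Hal), (DEN, Ola), (LA, Rae), (MIA, Hal), (SF, Wes)}

Natural join on pid: {(23, blue, DEN, Hal), (24, white, BOS, Quin)}
Selection city = DEN: {(23, blue, DEN, Hal)}
π[city, sname]: project onto (city, sname) → {(DEN, Hal)}
Union: {(DEN, Hal)} with {(CHI, Lee), (DEN, Eve), (DEN, Ola), (LA, Rae), (MIA, Hal), (SF, Wes)} → {(CHI, Lee), (DEN, Eve), (DEN, Hal), (DEN, Ola), (LA, Rae), (MIA, Hal), (SF, Wes)}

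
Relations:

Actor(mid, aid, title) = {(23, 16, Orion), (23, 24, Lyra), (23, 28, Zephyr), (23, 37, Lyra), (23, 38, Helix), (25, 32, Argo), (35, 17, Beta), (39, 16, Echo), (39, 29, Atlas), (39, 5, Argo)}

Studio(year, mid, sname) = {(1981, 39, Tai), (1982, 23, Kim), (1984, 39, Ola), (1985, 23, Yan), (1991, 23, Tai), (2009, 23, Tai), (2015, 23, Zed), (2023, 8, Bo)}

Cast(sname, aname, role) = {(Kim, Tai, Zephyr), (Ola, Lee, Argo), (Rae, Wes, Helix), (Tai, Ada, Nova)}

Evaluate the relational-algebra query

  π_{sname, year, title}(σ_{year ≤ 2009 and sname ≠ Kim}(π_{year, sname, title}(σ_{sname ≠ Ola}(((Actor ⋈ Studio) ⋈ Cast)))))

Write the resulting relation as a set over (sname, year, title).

Joining Actor and Studio on mid yields {(23, 16, Orion, 1982, Kim), (23, 16, Orion, 1985, Yan), (23, 16, Orion, 1991, Tai), (23, 16, Orion, 2009, Tai), (23, 16, Orion, 2015, Zed), (23, 24, Lyra, 1982, Kim), (23, 24, Lyra, 1985, Yan), (23, 24, Lyra, 1991, Tai), (23, 24, Lyra, 2009, Tai), (23, 24, Lyra, 2015, Zed), (23, 28, Zephyr, 1982, Kim), (23, 28, Zephyr, 1985, Yan), (23, 28, Zephyr, 1991, Tai), (23, 28, Zephyr, 2009, Tai), (23, 28, Zephyr, 2015, Zed), (23, 37, Lyra, 1982, Kim), (23, 37, Lyra, 1985, Yan), (23, 37, Lyra, 1991, Tai), (23, 37, Lyra, 2009, Tai), (23, 37, Lyra, 2015, Zed), (23, 38, Helix, 1982, Kim), (23, 38, Helix, 1985, Yan), (23, 38, Helix, 1991, Tai), (23, 38, Helix, 2009, Tai), (23, 38, Helix, 2015, Zed), (39, 16, Echo, 1981, Tai), (39, 16, Echo, 1984, Ola), (39, 29, Atlas, 1981, Tai), (39, 29, Atlas, 1984, Ola), (39, 5, Argo, 1981, Tai), (39, 5, Argo, 1984, Ola)}.
Joining (Actor ⋈ Studio) and Cast on sname yields {(23, 16, Orion, 1982, Kim, Tai, Zephyr), (23, 16, Orion, 1991, Tai, Ada, Nova), (23, 16, Orion, 2009, Tai, Ada, Nova), (23, 24, Lyra, 1982, Kim, Tai, Zephyr), (23, 24, Lyra, 1991, Tai, Ada, Nova), (23, 24, Lyra, 2009, Tai, Ada, Nova), (23, 28, Zephyr, 1982, Kim, Tai, Zephyr), (23, 28, Zephyr, 1991, Tai, Ada, Nova), (23, 28, Zephyr, 2009, Tai, Ada, Nova), (23, 37, Lyra, 1982, Kim, Tai, Zephyr), (23, 37, Lyra, 1991, Tai, Ada, Nova), (23, 37, Lyra, 2009, Tai, Ada, Nova), (23, 38, Helix, 1982, Kim, Tai, Zephyr), (23, 38, Helix, 1991, Tai, Ada, Nova), (23, 38, Helix, 2009, Tai, Ada, Nova), (39, 16, Echo, 1981, Tai, Ada, Nova), (39, 16, Echo, 1984, Ola, Lee, Argo), (39, 29, Atlas, 1981, Tai, Ada, Nova), (39, 29, Atlas, 1984, Ola, Lee, Argo), (39, 5, Argo, 1981, Tai, Ada, Nova), (39, 5, Argo, 1984, Ola, Lee, Argo)}.
σ[sname ≠ Ola]: keep tuples satisfying sname ≠ Ola → {(23, 16, Orion, 1982, Kim, Tai, Zephyr), (23, 16, Orion, 1991, Tai, Ada, Nova), (23, 16, Orion, 2009, Tai, Ada, Nova), (23, 24, Lyra, 1982, Kim, Tai, Zephyr), (23, 24, Lyra, 1991, Tai, Ada, Nova), (23, 24, Lyra, 2009, Tai, Ada, Nova), (23, 28, Zephyr, 1982, Kim, Tai, Zephyr), (23, 28, Zephyr, 1991, Tai, Ada, Nova), (23, 28, Zephyr, 2009, Tai, Ada, Nova), (23, 37, Lyra, 1982, Kim, Tai, Zephyr), (23, 37, Lyra, 1991, Tai, Ada, Nova), (23, 37, Lyra, 2009, Tai, Ada, Nova), (23, 38, Helix, 1982, Kim, Tai, Zephyr), (23, 38, Helix, 1991, Tai, Ada, Nova), (23, 38, Helix, 2009, Tai, Ada, Nova), (39, 16, Echo, 1981, Tai, Ada, Nova), (39, 29, Atlas, 1981, Tai, Ada, Nova), (39, 5, Argo, 1981, Tai, Ada, Nova)}
π_{year, sname, title} gives {(1981, Tai, Argo), (1981, Tai, Atlas), (1981, Tai, Echo), (1982, Kim, Helix), (1982, Kim, Lyra), (1982, Kim, Orion), (1982, Kim, Zephyr), (1991, Tai, Helix), (1991, Tai, Lyra), (1991, Tai, Orion), (1991, Tai, Zephyr), (2009, Tai, Helix), (2009, Tai, Lyra), (2009, Tai, Orion), (2009, Tai, Zephyr)} (3 duplicate(s) eliminated).
σ[year ≤ 2009 and sname ≠ Kim]: keep tuples satisfying year ≤ 2009 and sname ≠ Kim → {(1981, Tai, Argo), (1981, Tai, Atlas), (1981, Tai, Echo), (1991, Tai, Helix), (1991, Tai, Lyra), (1991, Tai, Orion), (1991, Tai, Zephyr), (2009, Tai, Helix), (2009, Tai, Lyra), (2009, Tai, Orion), (2009, Tai, Zephyr)}
π_{sname, year, title} gives {(Tai, 1981, Argo), (Tai, 1981, Atlas), (Tai, 1981, Echo), (Tai, 1991, Helix), (Tai, 1991, Lyra), (Tai, 1991, Orion), (Tai, 1991, Zephyr), (Tai, 2009, Helix), (Tai, 2009, Lyra), (Tai, 2009, Orion), (Tai, 2009, Zephyr)}.

{(Tai, 1981, Argo), (Tai, 1981, Atlas), (Tai, 1981, Echo), (Tai, 1991, Helix), (Tai, 1991, Lyra), (Tai, 1991, Orion), (Tai, 1991, Zephyr), (Tai, 2009, Helix), (Tai, 2009, Lyra), (Tai, 2009, Orion), (Tai, 2009, Zephyr)}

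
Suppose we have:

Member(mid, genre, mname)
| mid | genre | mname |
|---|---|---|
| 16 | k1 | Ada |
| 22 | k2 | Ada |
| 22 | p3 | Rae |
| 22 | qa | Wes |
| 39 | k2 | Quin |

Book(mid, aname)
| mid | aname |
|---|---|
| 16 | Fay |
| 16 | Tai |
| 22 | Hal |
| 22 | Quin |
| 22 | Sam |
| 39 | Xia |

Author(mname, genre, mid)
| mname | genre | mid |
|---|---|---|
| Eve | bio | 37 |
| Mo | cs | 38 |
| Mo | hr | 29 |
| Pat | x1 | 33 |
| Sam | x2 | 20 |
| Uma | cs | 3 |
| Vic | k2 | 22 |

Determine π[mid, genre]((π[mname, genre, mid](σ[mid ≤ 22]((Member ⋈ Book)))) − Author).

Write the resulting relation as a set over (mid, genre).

Joining Member and Book on mid yields {(16, k1, Ada, Fay), (16, k1, Ada, Tai), (22, k2, Ada, Hal), (22, k2, Ada, Quin), (22, k2, Ada, Sam), (22, p3, Rae, Hal), (22, p3, Rae, Quin), (22, p3, Rae, Sam), (22, qa, Wes, Hal), (22, qa, Wes, Quin), (22, qa, Wes, Sam), (39, k2, Quin, Xia)}.
Apply σ_{mid ≤ 22}; surviving tuples: {(16, k1, Ada, Fay), (16, k1, Ada, Tai), (22, k2, Ada, Hal), (22, k2, Ada, Quin), (22, k2, Ada, Sam), (22, p3, Rae, Hal), (22, p3, Rae, Quin), (22, p3, Rae, Sam), (22, qa, Wes, Hal), (22, qa, Wes, Quin), (22, qa, Wes, Sam)}
Projecting to mname, genre, mid (7 duplicate(s) eliminated): {(Ada, k1, 16), (Ada, k2, 22), (Rae, p3, 22), (Wes, qa, 22)}
Difference: {(Ada, k1, 16), (Ada, k2, 22), (Rae, p3, 22), (Wes, qa, 22)} with {(Eve, bio, 37), (Mo, cs, 38), (Mo, hr, 29), (Pat, x1, 33), (Sam, x2, 20), (Uma, cs, 3), (Vic, k2, 22)} → {(Ada, k1, 16), (Ada, k2, 22), (Rae, p3, 22), (Wes, qa, 22)}
Projecting to mid, genre: {(16, k1), (22, k2), (22, p3), (22, qa)}

{(16, k1), (22, k2), (22, p3), (22, qa)}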